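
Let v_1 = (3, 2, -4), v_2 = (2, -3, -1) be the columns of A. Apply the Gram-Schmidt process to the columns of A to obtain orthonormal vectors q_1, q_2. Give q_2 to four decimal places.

q_2 = (0.4325, -0.8933, -0.1222)

q_1 = v_1/‖v_1‖ = (3, 2, -4)/5.3852 = (0.5571, 0.3714, -0.7428).
r_{12} = q_1·v_2 = 0.7428.
u_2 = v_2 − 0.7428·q_1 = (1.5862, -3.2759, -0.4483).
‖u_2‖ = 3.6672, so q_2 = (0.4325, -0.8933, -0.1222).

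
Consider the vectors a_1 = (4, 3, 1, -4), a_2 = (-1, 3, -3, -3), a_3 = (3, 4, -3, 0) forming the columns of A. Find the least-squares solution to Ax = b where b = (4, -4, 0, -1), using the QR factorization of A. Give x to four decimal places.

x = (0.4258, -0.6556, -0.0335)

a_1 = (4, 3, 1, -4); ‖a_1‖ = 6.4807, so e_1 = (0.6172, 0.4629, 0.1543, -0.6172).
e_1·a_2 = 0.6172·(-1) + 0.4629·3 + 0.1543·(-3) + (-0.6172)·(-3) = 2.1602.
u_2 = a_2 − 2.1602·e_1 = (-2.3333, 2.0000, -3.3333, -1.6667).
‖u_2‖ = 4.8305, so e_2 = (-0.4830, 0.4140, -0.6901, -0.3450).
e_1·a_3 = 0.6172·3 + 0.4629·4 + 0.1543·(-3) + (-0.6172)·0 = 3.2404; e_2·a_3 = (-0.4830)·3 + 0.4140·4 + (-0.6901)·(-3) + (-0.3450)·0 = 2.2772.
u_3 = a_3 − 3.2404·e_1 − 2.2772·e_2 = (2.1000, 1.5571, -1.9286, 2.7857).
‖u_3‖ = 4.2795, so e_3 = (0.4907, 0.3639, -0.4507, 0.6509).
Qᵀb = (1.2344, -3.2433, -0.1435).
Back-substitute: x_3 = -0.1435/4.2795 = -0.0335.
x_2 = (-3.2433 − 2.2772·(-0.0335))/4.8305 = -0.6556.
x_1 = (1.2344 − 2.1602·(-0.6556) − 3.2404·(-0.0335))/6.4807 = 0.4258.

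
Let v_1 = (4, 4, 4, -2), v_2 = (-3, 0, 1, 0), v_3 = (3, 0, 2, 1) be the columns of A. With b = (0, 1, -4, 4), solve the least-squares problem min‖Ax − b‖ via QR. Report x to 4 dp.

e_1 = v_1/‖v_1‖ = (4, 4, 4, -2)/7.2111 = (0.5547, 0.5547, 0.5547, -0.2774).
r_{12} = e_1·v_2 = -1.1094.
u_2 = v_2 + 1.1094·e_1 = (-2.3846, 0.6154, 1.6154, -0.3077).
‖u_2‖ = 2.9613, so e_2 = (-0.8053, 0.2078, 0.5455, -0.1039).
r_{13} = e_1·v_3 = 2.4962; r_{23} = e_2·v_3 = -1.4287.
u_3 = v_3 − 2.4962·e_1 + 1.4287·e_2 = (0.4649, -1.0877, 1.3947, 1.5439).
‖u_3‖ = 2.3933, so e_3 = (0.1943, -0.4545, 0.5828, 0.6451).
Qᵀb = (-2.7735, -2.3898, -0.2052).
Back-substitute: x_3 = -0.2052/2.3933 = -0.0858.
x_2 = (-2.3898 + 1.4287·(-0.0858))/2.9613 = -0.8484.
x_1 = (-2.7735 + 1.1094·(-0.8484) − 2.4962·(-0.0858))/7.2111 = -0.4855.

x = (-0.4855, -0.8484, -0.0858)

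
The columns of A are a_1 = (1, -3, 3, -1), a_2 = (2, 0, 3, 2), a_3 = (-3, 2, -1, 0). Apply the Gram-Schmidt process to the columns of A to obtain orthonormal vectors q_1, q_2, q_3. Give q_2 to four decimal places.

q_2 = (0.4307, 0.3751, 0.4585, 0.6808)

a_1 = (1, -3, 3, -1); ‖a_1‖ = 4.4721, so q_1 = (0.2236, -0.6708, 0.6708, -0.2236).
q_1·a_2 = 0.2236·2 + (-0.6708)·0 + 0.6708·3 + (-0.2236)·2 = 2.0125.
u_2 = a_2 − 2.0125·q_1 = (1.5500, 1.3500, 1.6500, 2.4500).
‖u_2‖ = 3.5986, so q_2 = (0.4307, 0.3751, 0.4585, 0.6808).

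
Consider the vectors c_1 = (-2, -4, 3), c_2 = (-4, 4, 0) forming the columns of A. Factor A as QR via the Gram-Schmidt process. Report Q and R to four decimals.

Q = [[-0.3714, -0.8339], [-0.7428, 0.5307], [0.5571, 0.1516]], R = [[5.3852, -1.4856], [0.0000, 5.4583]]

c_1 = (-2, -4, 3); ‖c_1‖ = 5.3852, so q_1 = (-0.3714, -0.7428, 0.5571).
q_1·c_2 = (-0.3714)·(-4) + (-0.7428)·4 + 0.5571·0 = -1.4856.
u_2 = c_2 + 1.4856·q_1 = (-4.5517, 2.8966, 0.8276).
‖u_2‖ = 5.4583, so q_2 = (-0.8339, 0.5307, 0.1516).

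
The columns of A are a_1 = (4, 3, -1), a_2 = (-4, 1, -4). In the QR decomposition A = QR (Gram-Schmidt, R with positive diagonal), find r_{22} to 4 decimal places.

r_{22} = 5.4667

e_1 = a_1/‖a_1‖ = (4, 3, -1)/5.0990 = (0.7845, 0.5883, -0.1961).
r_{12} = e_1·a_2 = -1.7650.
u_2 = a_2 + 1.7650·e_1 = (-2.6154, 2.0385, -4.3462).
r_{22} = ‖u_2‖ = 5.4667.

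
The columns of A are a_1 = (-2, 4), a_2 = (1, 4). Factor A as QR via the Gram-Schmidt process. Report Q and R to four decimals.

Q = [[-0.4472, 0.8944], [0.8944, 0.4472]], R = [[4.4721, 3.1305], [0.0000, 2.6833]]

q_1 = a_1/‖a_1‖ = (-2, 4)/4.4721 = (-0.4472, 0.8944).
r_{12} = q_1·a_2 = 3.1305.
u_2 = a_2 − 3.1305·q_1 = (2.4000, 1.2000).
‖u_2‖ = 2.6833, so q_2 = (0.8944, 0.4472).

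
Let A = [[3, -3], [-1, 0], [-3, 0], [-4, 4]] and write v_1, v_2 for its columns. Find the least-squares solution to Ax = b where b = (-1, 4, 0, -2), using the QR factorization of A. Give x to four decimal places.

v_1 = (3, -1, -3, -4); ‖v_1‖ = 5.9161, so q_1 = (0.5071, -0.1690, -0.5071, -0.6761).
q_1·v_2 = 0.5071·(-3) + (-0.1690)·0 + (-0.5071)·0 + (-0.6761)·4 = -4.2258.
u_2 = v_2 + 4.2258·q_1 = (-0.8571, -0.7143, -2.1429, 1.1429).
‖u_2‖ = 2.6726, so q_2 = (-0.3207, -0.2673, -0.8018, 0.4276).
Qᵀb = (0.1690, -1.6036).
Back-substitute: x_2 = -1.6036/2.6726 = -0.6000.
x_1 = (0.1690 + 4.2258·(-0.6000))/5.9161 = -0.4000.

x = (-0.4000, -0.6000)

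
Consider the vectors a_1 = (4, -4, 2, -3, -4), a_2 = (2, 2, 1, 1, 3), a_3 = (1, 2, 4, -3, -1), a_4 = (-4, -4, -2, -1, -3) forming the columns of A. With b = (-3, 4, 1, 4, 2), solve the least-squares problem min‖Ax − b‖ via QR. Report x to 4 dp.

x = (-0.8565, -0.7221, 0.1606, -0.5337)

a_1 = (4, -4, 2, -3, -4); ‖a_1‖ = 7.8102, so e_1 = (0.5121, -0.5121, 0.2561, -0.3841, -0.5121).
e_1·a_2 = 0.5121·2 + (-0.5121)·2 + 0.2561·1 + (-0.3841)·1 + (-0.5121)·3 = -1.6645.
u_2 = a_2 + 1.6645·e_1 = (2.8525, 1.1475, 1.4262, 0.3607, 2.1475).
‖u_2‖ = 4.0286, so e_2 = (0.7081, 0.2848, 0.3540, 0.0895, 0.5331).
e_1·a_3 = 0.5121·1 + (-0.5121)·2 + 0.2561·4 + (-0.3841)·(-3) + (-0.5121)·(-1) = 2.1766; e_2·a_3 = 0.7081·1 + 0.2848·2 + 0.3540·4 + 0.0895·(-3) + 0.5331·(-1) = 1.8922.
u_3 = a_3 − 2.1766·e_1 − 1.8922·e_2 = (-1.4545, 2.5758, 2.7727, -2.3333, -0.8939).
‖u_3‖ = 4.7625, so e_3 = (-0.3054, 0.5408, 0.5822, -0.4899, -0.1877).
e_1·a_4 = 0.5121·(-4) + (-0.5121)·(-4) + 0.2561·(-2) + (-0.3841)·(-1) + (-0.5121)·(-3) = 1.4084; e_2·a_4 = 0.7081·(-4) + 0.2848·(-4) + 0.3540·(-2) + 0.0895·(-1) + 0.5331·(-3) = -6.3684; e_3·a_4 = (-0.3054)·(-4) + 0.5408·(-4) + 0.5822·(-2) + (-0.4899)·(-1) + (-0.1877)·(-3) = -1.0530.
u_4 = a_4 − 1.4084·e_1 + 6.3684·e_2 + 1.0530·e_3 = (-0.5337, -0.8951, 0.5070, -0.4048, 0.9185).
‖u_4‖ = 1.5332, so e_4 = (-0.3481, -0.5838, 0.3307, -0.2640, 0.5991).
Qᵀb = (-5.8897, 0.7935, 1.3266, -0.8182).
Back-substitute: x_4 = -0.8182/1.5332 = -0.5337.
x_3 = (1.3266 + 1.0530·(-0.5337))/4.7625 = 0.1606.
x_2 = (0.7935 − 1.8922·0.1606 + 6.3684·(-0.5337))/4.0286 = -0.7221.
x_1 = (-5.8897 + 1.6645·(-0.7221) − 2.1766·0.1606 − 1.4084·(-0.5337))/7.8102 = -0.8565.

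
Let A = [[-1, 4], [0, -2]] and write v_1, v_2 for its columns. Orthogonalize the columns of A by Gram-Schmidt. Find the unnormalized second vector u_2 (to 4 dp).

u_2 = (0.0000, -2.0000)

v_1 = (-1, 0); ‖v_1‖ = 1.0000, so e_1 = (-1.0000, 0.0000).
e_1·v_2 = (-1.0000)·4 + 0.0000·(-2) = -4.0000.
u_2 = v_2 + 4.0000·e_1 = (0.0000, -2.0000).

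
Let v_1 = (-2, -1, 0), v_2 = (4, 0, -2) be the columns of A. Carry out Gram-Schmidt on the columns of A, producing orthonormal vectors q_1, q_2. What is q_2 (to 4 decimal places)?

v_1 = (-2, -1, 0); ‖v_1‖ = 2.2361, so q_1 = (-0.8944, -0.4472, 0.0000).
q_1·v_2 = (-0.8944)·4 + (-0.4472)·0 + 0.0000·(-2) = -3.5777.
u_2 = v_2 + 3.5777·q_1 = (0.8000, -1.6000, -2.0000).
‖u_2‖ = 2.6833, so q_2 = (0.2981, -0.5963, -0.7454).

q_2 = (0.2981, -0.5963, -0.7454)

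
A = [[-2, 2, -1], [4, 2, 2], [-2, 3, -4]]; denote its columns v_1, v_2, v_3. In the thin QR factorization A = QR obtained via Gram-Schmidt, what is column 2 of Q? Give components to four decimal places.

v_1 = (-2, 4, -2); ‖v_1‖ = 4.8990, so e_1 = (-0.4082, 0.8165, -0.4082).
e_1·v_2 = (-0.4082)·2 + 0.8165·2 + (-0.4082)·3 = -0.4082.
u_2 = v_2 + 0.4082·e_1 = (1.8333, 2.3333, 2.8333).
‖u_2‖ = 4.1028, so e_2 = (0.4468, 0.5687, 0.6906).

e_2 = (0.4468, 0.5687, 0.6906)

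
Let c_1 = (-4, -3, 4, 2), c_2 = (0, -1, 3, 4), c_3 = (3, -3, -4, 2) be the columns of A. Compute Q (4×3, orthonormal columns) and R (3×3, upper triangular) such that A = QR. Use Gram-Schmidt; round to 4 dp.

c_1 = (-4, -3, 4, 2); ‖c_1‖ = 6.7082, so e_1 = (-0.5963, -0.4472, 0.5963, 0.2981).
e_1·c_2 = (-0.5963)·0 + (-0.4472)·(-1) + 0.5963·3 + 0.2981·4 = 3.4286.
u_2 = c_2 − 3.4286·e_1 = (2.0444, 0.5333, 0.9556, 2.9778).
‖u_2‖ = 3.7742, so e_2 = (0.5417, 0.1413, 0.2532, 0.7890).
e_1·c_3 = (-0.5963)·3 + (-0.4472)·(-3) + 0.5963·(-4) + 0.2981·2 = -2.2361; e_2·c_3 = 0.5417·3 + 0.1413·(-3) + 0.2532·(-4) + 0.7890·2 = 1.7664.
u_3 = c_3 + 2.2361·e_1 − 1.7664·e_2 = (0.7098, -4.2496, -3.1139, 1.2730).
‖u_3‖ = 5.4662, so e_3 = (0.1299, -0.7774, -0.5697, 0.2329).

Q = [[-0.5963, 0.5417, 0.1299], [-0.4472, 0.1413, -0.7774], [0.5963, 0.2532, -0.5697], [0.2981, 0.7890, 0.2329]], R = [[6.7082, 3.4286, -2.2361], [0.0000, 3.7742, 1.7664], [0.0000, 0.0000, 5.4662]]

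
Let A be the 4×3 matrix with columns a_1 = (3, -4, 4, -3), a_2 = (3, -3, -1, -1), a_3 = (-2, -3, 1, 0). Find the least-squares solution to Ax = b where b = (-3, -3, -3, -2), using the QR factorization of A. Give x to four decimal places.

a_1 = (3, -4, 4, -3); ‖a_1‖ = 7.0711, so e_1 = (0.4243, -0.5657, 0.5657, -0.4243).
e_1·a_2 = 0.4243·3 + (-0.5657)·(-3) + 0.5657·(-1) + (-0.4243)·(-1) = 2.8284.
u_2 = a_2 − 2.8284·e_1 = (1.8000, -1.4000, -2.6000, 0.2000).
‖u_2‖ = 3.4641, so e_2 = (0.5196, -0.4041, -0.7506, 0.0577).
e_1·a_3 = 0.4243·(-2) + (-0.5657)·(-3) + 0.5657·1 + (-0.4243)·0 = 1.4142; e_2·a_3 = 0.5196·(-2) + (-0.4041)·(-3) + (-0.7506)·1 + 0.0577·0 = -0.5774.
u_3 = a_3 − 1.4142·e_1 + 0.5774·e_2 = (-2.3000, -2.4333, -0.2333, 0.6333).
‖u_3‖ = 3.4157, so e_3 = (-0.6734, -0.7124, -0.0683, 0.1854).
Qᵀb = (-0.4243, 1.7898, 3.9914).
Back-substitute: x_3 = 3.9914/3.4157 = 1.1686.
x_2 = (1.7898 + 0.5774·1.1686)/3.4641 = 0.7114.
x_1 = (-0.4243 − 2.8284·0.7114 − 1.4142·1.1686)/7.0711 = -0.5783.

x = (-0.5783, 0.7114, 1.1686)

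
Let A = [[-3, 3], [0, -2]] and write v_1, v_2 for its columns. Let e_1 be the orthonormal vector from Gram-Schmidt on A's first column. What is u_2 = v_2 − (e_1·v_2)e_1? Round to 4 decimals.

u_2 = (0.0000, -2.0000)

e_1 = v_1/‖v_1‖ = (-3, 0)/3.0000 = (-1.0000, 0.0000).
r_{12} = e_1·v_2 = -3.0000.
u_2 = v_2 + 3.0000·e_1 = (0.0000, -2.0000).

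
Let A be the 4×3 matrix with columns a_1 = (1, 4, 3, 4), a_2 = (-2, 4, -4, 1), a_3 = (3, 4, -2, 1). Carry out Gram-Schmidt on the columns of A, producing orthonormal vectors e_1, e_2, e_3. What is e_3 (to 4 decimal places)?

e_3 = (0.9081, 0.2053, -0.3005, -0.2070)

a_1 = (1, 4, 3, 4); ‖a_1‖ = 6.4807, so e_1 = (0.1543, 0.6172, 0.4629, 0.6172).
e_1·a_2 = 0.1543·(-2) + 0.6172·4 + 0.4629·(-4) + 0.6172·1 = 0.9258.
u_2 = a_2 − 0.9258·e_1 = (-2.1429, 3.4286, -4.4286, 0.4286).
‖u_2‖ = 6.0119, so e_2 = (-0.3564, 0.5703, -0.7366, 0.0713).
e_1·a_3 = 0.1543·3 + 0.6172·4 + 0.4629·(-2) + 0.6172·1 = 2.6232; e_2·a_3 = (-0.3564)·3 + 0.5703·4 + (-0.7366)·(-2) + 0.0713·1 = 2.7564.
u_3 = a_3 − 2.6232·e_1 − 2.7564·e_2 = (3.5777, 0.8090, -1.1838, -0.8155).
‖u_3‖ = 3.9397, so e_3 = (0.9081, 0.2053, -0.3005, -0.2070).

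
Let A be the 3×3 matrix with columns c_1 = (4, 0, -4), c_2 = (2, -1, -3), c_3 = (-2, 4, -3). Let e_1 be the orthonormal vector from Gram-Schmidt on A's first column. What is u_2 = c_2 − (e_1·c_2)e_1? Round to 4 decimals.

u_2 = (-0.5000, -1.0000, -0.5000)

e_1 = c_1/‖c_1‖ = (4, 0, -4)/5.6569 = (0.7071, 0.0000, -0.7071).
r_{12} = e_1·c_2 = 3.5355.
u_2 = c_2 − 3.5355·e_1 = (-0.5000, -1.0000, -0.5000).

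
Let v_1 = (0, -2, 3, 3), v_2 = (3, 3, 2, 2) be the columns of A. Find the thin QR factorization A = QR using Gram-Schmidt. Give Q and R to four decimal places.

e_1 = v_1/‖v_1‖ = (0, -2, 3, 3)/4.6904 = (0.0000, -0.4264, 0.6396, 0.6396).
r_{12} = e_1·v_2 = 1.2792.
u_2 = v_2 − 1.2792·e_1 = (3.0000, 3.5455, 1.1818, 1.1818).
‖u_2‖ = 4.9360, so e_2 = (0.6078, 0.7183, 0.2394, 0.2394).

Q = [[0.0000, 0.6078], [-0.4264, 0.7183], [0.6396, 0.2394], [0.6396, 0.2394]], R = [[4.6904, 1.2792], [0.0000, 4.9360]]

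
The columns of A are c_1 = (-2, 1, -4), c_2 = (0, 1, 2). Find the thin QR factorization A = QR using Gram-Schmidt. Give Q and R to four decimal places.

Q = [[-0.4364, -0.4082], [0.2182, 0.8165], [-0.8729, 0.4082]], R = [[4.5826, -1.5275], [0.0000, 1.6330]]

c_1 = (-2, 1, -4); ‖c_1‖ = 4.5826, so q_1 = (-0.4364, 0.2182, -0.8729).
q_1·c_2 = (-0.4364)·0 + 0.2182·1 + (-0.8729)·2 = -1.5275.
u_2 = c_2 + 1.5275·q_1 = (-0.6667, 1.3333, 0.6667).
‖u_2‖ = 1.6330, so q_2 = (-0.4082, 0.8165, 0.4082).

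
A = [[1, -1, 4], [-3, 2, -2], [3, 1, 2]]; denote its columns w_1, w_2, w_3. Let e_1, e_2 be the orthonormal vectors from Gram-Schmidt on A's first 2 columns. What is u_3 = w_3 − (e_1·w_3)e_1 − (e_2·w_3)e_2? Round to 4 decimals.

u_3 = (2.7551, 1.2245, 0.3061)

w_1 = (1, -3, 3); ‖w_1‖ = 4.3589, so e_1 = (0.2294, -0.6882, 0.6882).
e_1·w_2 = 0.2294·(-1) + (-0.6882)·2 + 0.6882·1 = -0.9177.
u_2 = w_2 + 0.9177·e_1 = (-0.7895, 1.3684, 1.6316).
‖u_2‖ = 2.2711, so e_2 = (-0.3476, 0.6025, 0.7184).
e_1·w_3 = 0.2294·4 + (-0.6882)·(-2) + 0.6882·2 = 3.6707; e_2·w_3 = (-0.3476)·4 + 0.6025·(-2) + 0.7184·2 = -1.1587.
u_3 = w_3 − 3.6707·e_1 + 1.1587·e_2 = (2.7551, 1.2245, 0.3061).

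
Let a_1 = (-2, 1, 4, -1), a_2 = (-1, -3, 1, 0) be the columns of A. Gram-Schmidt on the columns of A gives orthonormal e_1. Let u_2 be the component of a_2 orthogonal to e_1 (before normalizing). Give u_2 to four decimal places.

u_2 = (-0.7273, -3.1364, 0.4545, 0.1364)

a_1 = (-2, 1, 4, -1); ‖a_1‖ = 4.6904, so e_1 = (-0.4264, 0.2132, 0.8528, -0.2132).
e_1·a_2 = (-0.4264)·(-1) + 0.2132·(-3) + 0.8528·1 + (-0.2132)·0 = 0.6396.
u_2 = a_2 − 0.6396·e_1 = (-0.7273, -3.1364, 0.4545, 0.1364).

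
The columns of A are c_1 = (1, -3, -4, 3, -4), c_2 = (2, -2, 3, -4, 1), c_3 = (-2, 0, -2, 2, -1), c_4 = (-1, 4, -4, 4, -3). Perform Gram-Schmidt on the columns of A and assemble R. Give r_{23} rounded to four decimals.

r_{23} = -2.4882

e_1 = c_1/‖c_1‖ = (1, -3, -4, 3, -4)/7.1414 = (0.1400, -0.4201, -0.5601, 0.4201, -0.5601).
r_{12} = e_1·c_2 = -2.8006.
u_2 = c_2 + 2.8006·e_1 = (2.3922, -3.1765, 1.4314, -2.8235, -0.5686).
‖u_2‖ = 5.1144, so e_2 = (0.4677, -0.6211, 0.2799, -0.5521, -0.1112).
r_{23} = e_2·c_3 = -2.4882.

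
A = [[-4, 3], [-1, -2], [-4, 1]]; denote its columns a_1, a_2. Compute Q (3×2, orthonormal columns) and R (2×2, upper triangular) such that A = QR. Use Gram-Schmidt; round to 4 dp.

Q = [[-0.6963, 0.4590], [-0.1741, -0.8539], [-0.6963, -0.2455]], R = [[5.7446, -2.4371], [0.0000, 2.8391]]

a_1 = (-4, -1, -4); ‖a_1‖ = 5.7446, so q_1 = (-0.6963, -0.1741, -0.6963).
q_1·a_2 = (-0.6963)·3 + (-0.1741)·(-2) + (-0.6963)·1 = -2.4371.
u_2 = a_2 + 2.4371·q_1 = (1.3030, -2.4242, -0.6970).
‖u_2‖ = 2.8391, so q_2 = (0.4590, -0.8539, -0.2455).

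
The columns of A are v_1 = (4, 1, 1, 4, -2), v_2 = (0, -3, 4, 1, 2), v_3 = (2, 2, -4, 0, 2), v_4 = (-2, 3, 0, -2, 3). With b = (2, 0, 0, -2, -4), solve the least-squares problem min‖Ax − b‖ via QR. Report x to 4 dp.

v_1 = (4, 1, 1, 4, -2); ‖v_1‖ = 6.1644, so q_1 = (0.6489, 0.1622, 0.1622, 0.6489, -0.3244).
q_1·v_2 = 0.6489·0 + 0.1622·(-3) + 0.1622·4 + 0.6489·1 + (-0.3244)·2 = 0.1622.
u_2 = v_2 − 0.1622·q_1 = (-0.1053, -3.0263, 3.9737, 0.8947, 2.0526).
‖u_2‖ = 5.4748, so q_2 = (-0.0192, -0.5528, 0.7258, 0.1634, 0.3749).
q_1·v_3 = 0.6489·2 + 0.1622·2 + 0.1622·(-4) + 0.6489·0 + (-0.3244)·2 = 0.3244; q_2·v_3 = (-0.0192)·2 + (-0.5528)·2 + 0.7258·(-4) + 0.1634·0 + 0.3749·2 = -3.2974.
u_3 = v_3 − 0.3244·q_1 + 3.2974·q_2 = (1.7261, 0.1247, -1.6594, 0.3284, 3.3415).
‖u_3‖ = 4.1258, so q_3 = (0.4184, 0.0302, -0.4022, 0.0796, 0.8099).
q_1·v_4 = 0.6489·(-2) + 0.1622·3 + 0.1622·0 + 0.6489·(-2) + (-0.3244)·3 = -3.0822; q_2·v_4 = (-0.0192)·(-2) + (-0.5528)·3 + 0.7258·0 + 0.1634·(-2) + 0.3749·3 = -0.8219; q_3·v_4 = 0.4184·(-2) + 0.0302·3 + (-0.4022)·0 + 0.0796·(-2) + 0.8099·3 = 1.5245.
u_4 = v_4 + 3.0822·q_1 + 0.8219·q_2 − 1.5245·q_3 = (-0.6536, 2.9996, 1.7097, 0.0130, 1.0734).
‖u_4‖ = 3.6743, so q_4 = (-0.1779, 0.8164, 0.4653, 0.0035, 0.2922).
Qᵀb = (1.2978, -1.8650, -2.5621, -1.5315).
Back-substitute: x_4 = -1.5315/3.6743 = -0.4168.
x_3 = (-2.5621 − 1.5245·(-0.4168))/4.1258 = -0.4670.
x_2 = (-1.8650 + 3.2974·(-0.4670) + 0.8219·(-0.4168))/5.4748 = -0.6845.
x_1 = (1.2978 − 0.1622·(-0.6845) − 0.3244·(-0.4670) + 3.0822·(-0.4168))/6.1644 = 0.0447.

x = (0.0447, -0.6845, -0.4670, -0.4168)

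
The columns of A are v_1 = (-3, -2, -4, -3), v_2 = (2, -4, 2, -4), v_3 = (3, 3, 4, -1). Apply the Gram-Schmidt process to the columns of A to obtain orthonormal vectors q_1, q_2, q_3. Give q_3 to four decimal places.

v_1 = (-3, -2, -4, -3); ‖v_1‖ = 6.1644, so q_1 = (-0.4867, -0.3244, -0.6489, -0.4867).
q_1·v_2 = (-0.4867)·2 + (-0.3244)·(-4) + (-0.6489)·2 + (-0.4867)·(-4) = 0.9733.
u_2 = v_2 − 0.9733·q_1 = (2.4737, -3.6842, 2.6316, -3.5263).
‖u_2‖ = 6.2492, so q_2 = (0.3958, -0.5895, 0.4211, -0.5643).
q_1·v_3 = (-0.4867)·3 + (-0.3244)·3 + (-0.6489)·4 + (-0.4867)·(-1) = -4.5422; q_2·v_3 = 0.3958·3 + (-0.5895)·3 + 0.4211·4 + (-0.5643)·(-1) = 1.6676.
u_3 = v_3 + 4.5422·q_1 − 1.6676·q_2 = (0.1294, 2.5094, 0.3504, -2.2695).
‖u_3‖ = 3.4041, so q_3 = (0.0380, 0.7372, 0.1029, -0.6667).

q_3 = (0.0380, 0.7372, 0.1029, -0.6667)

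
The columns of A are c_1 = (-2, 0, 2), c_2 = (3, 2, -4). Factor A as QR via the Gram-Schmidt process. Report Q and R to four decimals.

Q = [[-0.7071, -0.2357], [0.0000, 0.9428], [0.7071, -0.2357]], R = [[2.8284, -4.9497], [0.0000, 2.1213]]

c_1 = (-2, 0, 2); ‖c_1‖ = 2.8284, so e_1 = (-0.7071, 0.0000, 0.7071).
e_1·c_2 = (-0.7071)·3 + 0.0000·2 + 0.7071·(-4) = -4.9497.
u_2 = c_2 + 4.9497·e_1 = (-0.5000, 2.0000, -0.5000).
‖u_2‖ = 2.1213, so e_2 = (-0.2357, 0.9428, -0.2357).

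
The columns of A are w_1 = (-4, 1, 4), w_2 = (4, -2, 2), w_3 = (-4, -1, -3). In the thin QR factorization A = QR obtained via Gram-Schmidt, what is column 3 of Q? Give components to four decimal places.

w_1 = (-4, 1, 4); ‖w_1‖ = 5.7446, so q_1 = (-0.6963, 0.1741, 0.6963).
q_1·w_2 = (-0.6963)·4 + 0.1741·(-2) + 0.6963·2 = -1.7408.
u_2 = w_2 + 1.7408·q_1 = (2.7879, -1.6970, 3.2121).
‖u_2‖ = 4.5793, so q_2 = (0.6088, -0.3706, 0.7014).
q_1·w_3 = (-0.6963)·(-4) + 0.1741·(-1) + 0.6963·(-3) = 0.5222; q_2·w_3 = 0.6088·(-4) + (-0.3706)·(-1) + 0.7014·(-3) = -4.1690.
u_3 = w_3 − 0.5222·q_1 + 4.1690·q_2 = (-1.0983, -2.6358, -0.4393).
‖u_3‖ = 2.8891, so q_3 = (-0.3801, -0.9123, -0.1521).

q_3 = (-0.3801, -0.9123, -0.1521)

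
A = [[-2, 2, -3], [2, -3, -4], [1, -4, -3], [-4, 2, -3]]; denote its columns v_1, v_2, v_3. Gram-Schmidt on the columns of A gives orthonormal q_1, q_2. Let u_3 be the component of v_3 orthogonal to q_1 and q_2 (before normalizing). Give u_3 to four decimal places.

v_1 = (-2, 2, 1, -4); ‖v_1‖ = 5.0000, so q_1 = (-0.4000, 0.4000, 0.2000, -0.8000).
q_1·v_2 = (-0.4000)·2 + 0.4000·(-3) + 0.2000·(-4) + (-0.8000)·2 = -4.4000.
u_2 = v_2 + 4.4000·q_1 = (0.2400, -1.2400, -3.1200, -1.5200).
‖u_2‖ = 3.6932, so q_2 = (0.0650, -0.3357, -0.8448, -0.4116).
q_1·v_3 = (-0.4000)·(-3) + 0.4000·(-4) + 0.2000·(-3) + (-0.8000)·(-3) = 1.4000; q_2·v_3 = 0.0650·(-3) + (-0.3357)·(-4) + (-0.8448)·(-3) + (-0.4116)·(-3) = 4.9171.
u_3 = v_3 − 1.4000·q_1 − 4.9171·q_2 = (-2.7595, -2.9091, 0.8739, 0.1437).

u_3 = (-2.7595, -2.9091, 0.8739, 0.1437)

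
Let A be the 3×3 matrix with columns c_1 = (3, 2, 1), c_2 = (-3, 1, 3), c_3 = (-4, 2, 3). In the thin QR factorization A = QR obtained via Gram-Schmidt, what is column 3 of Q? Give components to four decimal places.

e_1 = c_1/‖c_1‖ = (3, 2, 1)/3.7417 = (0.8018, 0.5345, 0.2673).
r_{12} = e_1·c_2 = -1.0690.
u_2 = c_2 + 1.0690·e_1 = (-2.1429, 1.5714, 3.2857).
‖u_2‖ = 4.2258, so e_2 = (-0.5071, 0.3719, 0.7775).
r_{13} = e_1·c_3 = -1.3363; r_{23} = e_2·c_3 = 5.1047.
u_3 = c_3 + 1.3363·e_1 − 5.1047·e_2 = (-0.3400, 0.8160, -0.6120).
‖u_3‖ = 1.0752, so e_3 = (-0.3162, 0.7589, -0.5692).

e_3 = (-0.3162, 0.7589, -0.5692)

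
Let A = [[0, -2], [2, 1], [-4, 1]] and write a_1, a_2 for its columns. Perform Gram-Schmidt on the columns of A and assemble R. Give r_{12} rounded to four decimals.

a_1 = (0, 2, -4); ‖a_1‖ = 4.4721, so e_1 = (0.0000, 0.4472, -0.8944).
r_{12} = e_1·a_2 = -0.4472.

r_{12} = -0.4472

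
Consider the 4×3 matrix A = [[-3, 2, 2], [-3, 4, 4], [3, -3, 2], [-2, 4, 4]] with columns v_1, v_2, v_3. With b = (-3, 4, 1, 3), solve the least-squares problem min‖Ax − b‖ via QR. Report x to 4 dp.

e_1 = v_1/‖v_1‖ = (-3, -3, 3, -2)/5.5678 = (-0.5388, -0.5388, 0.5388, -0.3592).
r_{12} = e_1·v_2 = -6.2862.
u_2 = v_2 + 6.2862·e_1 = (-1.3871, 0.6129, 0.3871, 1.7419).
‖u_2‖ = 2.3418, so e_2 = (-0.5923, 0.2617, 0.1653, 0.7439).
r_{13} = e_1·v_3 = -3.5921; r_{23} = e_2·v_3 = 3.1683.
u_3 = v_3 + 3.5921·e_1 − 3.1683·e_2 = (1.9412, 1.2353, 3.4118, 0.3529).
‖u_3‖ = 4.1302, so e_3 = (0.4700, 0.2991, 0.8260, 0.0855).
Qᵀb = (-1.0776, 5.2208, 0.8688).
Back-substitute: x_3 = 0.8688/4.1302 = 0.2103.
x_2 = (5.2208 − 3.1683·0.2103)/2.3418 = 1.9448.
x_1 = (-1.0776 + 6.2862·1.9448 + 3.5921·0.2103)/5.5678 = 2.1379.

x = (2.1379, 1.9448, 0.2103)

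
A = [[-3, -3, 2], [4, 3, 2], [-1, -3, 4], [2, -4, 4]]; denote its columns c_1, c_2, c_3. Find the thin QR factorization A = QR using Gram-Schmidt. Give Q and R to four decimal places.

Q = [[-0.5477, -0.2385, 0.4102], [0.7303, 0.1476, 0.6108], [-0.1826, -0.4202, 0.6054], [0.3651, -0.8630, -0.3036]], R = [[5.4772, 2.9212, 1.0954], [0.0000, 5.8708, -5.3144], [0.0000, 0.0000, 3.2492]]

c_1 = (-3, 4, -1, 2); ‖c_1‖ = 5.4772, so q_1 = (-0.5477, 0.7303, -0.1826, 0.3651).
q_1·c_2 = (-0.5477)·(-3) + 0.7303·3 + (-0.1826)·(-3) + 0.3651·(-4) = 2.9212.
u_2 = c_2 − 2.9212·q_1 = (-1.4000, 0.8667, -2.4667, -5.0667).
‖u_2‖ = 5.8708, so q_2 = (-0.2385, 0.1476, -0.4202, -0.8630).
q_1·c_3 = (-0.5477)·2 + 0.7303·2 + (-0.1826)·4 + 0.3651·4 = 1.0954; q_2·c_3 = (-0.2385)·2 + 0.1476·2 + (-0.4202)·4 + (-0.8630)·4 = -5.3144.
u_3 = c_3 − 1.0954·q_1 + 5.3144·q_2 = (1.3327, 1.9845, 1.9671, -0.9865).
‖u_3‖ = 3.2492, so q_3 = (0.4102, 0.6108, 0.6054, -0.3036).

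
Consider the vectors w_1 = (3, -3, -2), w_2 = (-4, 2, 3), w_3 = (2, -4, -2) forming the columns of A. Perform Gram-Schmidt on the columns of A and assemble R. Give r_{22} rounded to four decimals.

w_1 = (3, -3, -2); ‖w_1‖ = 4.6904, so e_1 = (0.6396, -0.6396, -0.4264).
e_1·w_2 = 0.6396·(-4) + (-0.6396)·2 + (-0.4264)·3 = -5.1168.
u_2 = w_2 + 5.1168·e_1 = (-0.7273, -1.2727, 0.8182).
r_{22} = ‖u_2‖ = 1.6787.

r_{22} = 1.6787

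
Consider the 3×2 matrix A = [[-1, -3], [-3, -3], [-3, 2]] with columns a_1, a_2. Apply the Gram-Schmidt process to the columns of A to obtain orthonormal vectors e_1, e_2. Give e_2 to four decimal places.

a_1 = (-1, -3, -3); ‖a_1‖ = 4.3589, so e_1 = (-0.2294, -0.6882, -0.6882).
e_1·a_2 = (-0.2294)·(-3) + (-0.6882)·(-3) + (-0.6882)·2 = 1.3765.
u_2 = a_2 − 1.3765·e_1 = (-2.6842, -2.0526, 2.9474).
‖u_2‖ = 4.4839, so e_2 = (-0.5986, -0.4578, 0.6573).

e_2 = (-0.5986, -0.4578, 0.6573)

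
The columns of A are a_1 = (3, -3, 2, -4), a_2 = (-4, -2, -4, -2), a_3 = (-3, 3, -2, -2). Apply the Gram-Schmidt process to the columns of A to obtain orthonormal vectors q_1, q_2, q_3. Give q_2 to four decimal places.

q_2 = (-0.5643, -0.3958, -0.5895, -0.4211)

q_1 = a_1/‖a_1‖ = (3, -3, 2, -4)/6.1644 = (0.4867, -0.4867, 0.3244, -0.6489).
r_{12} = q_1·a_2 = -0.9733.
u_2 = a_2 + 0.9733·q_1 = (-3.5263, -2.4737, -3.6842, -2.6316).
‖u_2‖ = 6.2492, so q_2 = (-0.5643, -0.3958, -0.5895, -0.4211).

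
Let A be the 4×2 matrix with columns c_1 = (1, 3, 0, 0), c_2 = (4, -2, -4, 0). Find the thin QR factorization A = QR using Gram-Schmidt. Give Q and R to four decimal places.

c_1 = (1, 3, 0, 0); ‖c_1‖ = 3.1623, so e_1 = (0.3162, 0.9487, 0.0000, 0.0000).
e_1·c_2 = 0.3162·4 + 0.9487·(-2) + 0.0000·(-4) + 0.0000·0 = -0.6325.
u_2 = c_2 + 0.6325·e_1 = (4.2000, -1.4000, -4.0000, 0.0000).
‖u_2‖ = 5.9666, so e_2 = (0.7039, -0.2346, -0.6704, 0.0000).

Q = [[0.3162, 0.7039], [0.9487, -0.2346], [0.0000, -0.6704], [0.0000, 0.0000]], R = [[3.1623, -0.6325], [0.0000, 5.9666]]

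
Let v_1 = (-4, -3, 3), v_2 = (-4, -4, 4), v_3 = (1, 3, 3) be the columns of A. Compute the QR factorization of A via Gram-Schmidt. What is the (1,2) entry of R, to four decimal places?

e_1 = v_1/‖v_1‖ = (-4, -3, 3)/5.8310 = (-0.6860, -0.5145, 0.5145).
r_{12} = e_1·v_2 = 6.8599.

r_{12} = 6.8599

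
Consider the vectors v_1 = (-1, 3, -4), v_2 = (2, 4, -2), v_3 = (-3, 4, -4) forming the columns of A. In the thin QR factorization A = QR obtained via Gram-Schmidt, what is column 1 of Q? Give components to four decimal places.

v_1 = (-1, 3, -4); ‖v_1‖ = 5.0990, so q_1 = (-0.1961, 0.5883, -0.7845).

q_1 = (-0.1961, 0.5883, -0.7845)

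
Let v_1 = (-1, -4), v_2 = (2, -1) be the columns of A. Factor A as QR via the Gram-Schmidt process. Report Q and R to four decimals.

Q = [[-0.2425, 0.9701], [-0.9701, -0.2425]], R = [[4.1231, 0.4851], [0.0000, 2.1828]]

v_1 = (-1, -4); ‖v_1‖ = 4.1231, so q_1 = (-0.2425, -0.9701).
q_1·v_2 = (-0.2425)·2 + (-0.9701)·(-1) = 0.4851.
u_2 = v_2 − 0.4851·q_1 = (2.1176, -0.5294).
‖u_2‖ = 2.1828, so q_2 = (0.9701, -0.2425).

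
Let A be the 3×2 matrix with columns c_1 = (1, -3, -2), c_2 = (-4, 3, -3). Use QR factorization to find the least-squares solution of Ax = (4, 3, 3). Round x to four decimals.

x = (-1.1382, -0.7049)

q_1 = c_1/‖c_1‖ = (1, -3, -2)/3.7417 = (0.2673, -0.8018, -0.5345).
r_{12} = q_1·c_2 = -1.8708.
u_2 = c_2 + 1.8708·q_1 = (-3.5000, 1.5000, -4.0000).
‖u_2‖ = 5.5227, so q_2 = (-0.6338, 0.2716, -0.7243).
Qᵀb = (-2.9399, -3.8930).
Back-substitute: x_2 = -3.8930/5.5227 = -0.7049.
x_1 = (-2.9399 + 1.8708·(-0.7049))/3.7417 = -1.1382.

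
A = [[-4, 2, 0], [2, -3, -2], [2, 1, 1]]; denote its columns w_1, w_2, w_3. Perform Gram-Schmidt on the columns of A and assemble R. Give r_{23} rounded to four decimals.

r_{23} = 2.1213

w_1 = (-4, 2, 2); ‖w_1‖ = 4.8990, so q_1 = (-0.8165, 0.4082, 0.4082).
q_1·w_2 = (-0.8165)·2 + 0.4082·(-3) + 0.4082·1 = -2.4495.
u_2 = w_2 + 2.4495·q_1 = (0.0000, -2.0000, 2.0000).
‖u_2‖ = 2.8284, so q_2 = (0.0000, -0.7071, 0.7071).
r_{23} = q_2·w_3 = 2.1213.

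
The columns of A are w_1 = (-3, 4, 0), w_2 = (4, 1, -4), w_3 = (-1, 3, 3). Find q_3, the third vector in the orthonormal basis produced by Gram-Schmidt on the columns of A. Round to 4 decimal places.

q_1 = w_1/‖w_1‖ = (-3, 4, 0)/5.0000 = (-0.6000, 0.8000, 0.0000).
r_{12} = q_1·w_2 = -1.6000.
u_2 = w_2 + 1.6000·q_1 = (3.0400, 2.2800, -4.0000).
‖u_2‖ = 5.5172, so q_2 = (0.5510, 0.4132, -0.7250).
r_{13} = q_1·w_3 = 3.0000; r_{23} = q_2·w_3 = -1.4862.
u_3 = w_3 − 3.0000·q_1 + 1.4862·q_2 = (1.6189, 1.2142, 1.9225).
‖u_3‖ = 2.7912, so q_3 = (0.5800, 0.4350, 0.6887).

q_3 = (0.5800, 0.4350, 0.6887)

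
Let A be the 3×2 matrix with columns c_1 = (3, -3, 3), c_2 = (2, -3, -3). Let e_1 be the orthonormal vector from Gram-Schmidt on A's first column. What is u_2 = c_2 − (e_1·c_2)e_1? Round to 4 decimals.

u_2 = (1.3333, -2.3333, -3.6667)

c_1 = (3, -3, 3); ‖c_1‖ = 5.1962, so e_1 = (0.5774, -0.5774, 0.5774).
e_1·c_2 = 0.5774·2 + (-0.5774)·(-3) + 0.5774·(-3) = 1.1547.
u_2 = c_2 − 1.1547·e_1 = (1.3333, -2.3333, -3.6667).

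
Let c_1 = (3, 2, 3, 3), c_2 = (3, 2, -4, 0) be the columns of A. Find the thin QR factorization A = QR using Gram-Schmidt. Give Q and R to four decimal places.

Q = [[0.5388, 0.5394], [0.3592, 0.3596], [0.5388, -0.7612], [0.5388, -0.0180]], R = [[5.5678, 0.1796], [0.0000, 5.3822]]

c_1 = (3, 2, 3, 3); ‖c_1‖ = 5.5678, so q_1 = (0.5388, 0.3592, 0.5388, 0.5388).
q_1·c_2 = 0.5388·3 + 0.3592·2 + 0.5388·(-4) + 0.5388·0 = 0.1796.
u_2 = c_2 − 0.1796·q_1 = (2.9032, 1.9355, -4.0968, -0.0968).
‖u_2‖ = 5.3822, so q_2 = (0.5394, 0.3596, -0.7612, -0.0180).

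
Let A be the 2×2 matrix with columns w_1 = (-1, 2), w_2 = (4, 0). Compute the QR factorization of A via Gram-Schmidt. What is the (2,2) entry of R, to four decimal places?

e_1 = w_1/‖w_1‖ = (-1, 2)/2.2361 = (-0.4472, 0.8944).
r_{12} = e_1·w_2 = -1.7889.
u_2 = w_2 + 1.7889·e_1 = (3.2000, 1.6000).
r_{22} = ‖u_2‖ = 3.5777.

r_{22} = 3.5777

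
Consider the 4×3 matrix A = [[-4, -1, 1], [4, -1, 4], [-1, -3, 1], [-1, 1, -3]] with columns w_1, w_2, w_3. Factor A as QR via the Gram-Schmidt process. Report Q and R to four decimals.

Q = [[-0.6860, -0.2218, 0.6129], [0.6860, -0.3584, 0.3652], [-0.1715, -0.8532, -0.4923], [-0.1715, 0.3072, -0.4987]], R = [[5.8310, 0.3430, 2.4010], [0.0000, 3.4471, -3.4300], [0.0000, 0.0000, 3.0774]]

w_1 = (-4, 4, -1, -1); ‖w_1‖ = 5.8310, so q_1 = (-0.6860, 0.6860, -0.1715, -0.1715).
q_1·w_2 = (-0.6860)·(-1) + 0.6860·(-1) + (-0.1715)·(-3) + (-0.1715)·1 = 0.3430.
u_2 = w_2 − 0.3430·q_1 = (-0.7647, -1.2353, -2.9412, 1.0588).
‖u_2‖ = 3.4471, so q_2 = (-0.2218, -0.3584, -0.8532, 0.3072).
q_1·w_3 = (-0.6860)·1 + 0.6860·4 + (-0.1715)·1 + (-0.1715)·(-3) = 2.4010; q_2·w_3 = (-0.2218)·1 + (-0.3584)·4 + (-0.8532)·1 + 0.3072·(-3) = -3.4300.
u_3 = w_3 − 2.4010·q_1 + 3.4300·q_2 = (1.8861, 1.1238, -1.5149, -1.5347).
‖u_3‖ = 3.0774, so q_3 = (0.6129, 0.3652, -0.4923, -0.4987).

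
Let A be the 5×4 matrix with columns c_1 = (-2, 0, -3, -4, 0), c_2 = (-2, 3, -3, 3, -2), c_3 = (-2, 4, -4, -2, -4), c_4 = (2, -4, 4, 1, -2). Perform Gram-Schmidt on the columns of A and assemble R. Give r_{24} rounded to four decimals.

r_{24} = -3.4348

c_1 = (-2, 0, -3, -4, 0); ‖c_1‖ = 5.3852, so q_1 = (-0.3714, 0.0000, -0.5571, -0.7428, 0.0000).
q_1·c_2 = (-0.3714)·(-2) + 0.0000·3 + (-0.5571)·(-3) + (-0.7428)·3 + 0.0000·(-2) = 0.1857.
u_2 = c_2 − 0.1857·q_1 = (-1.9310, 3.0000, -2.8966, 3.1379, -2.0000).
‖u_2‖ = 5.9132, so q_2 = (-0.3266, 0.5073, -0.4898, 0.5307, -0.3382).
r_{24} = q_2·c_4 = -3.4348.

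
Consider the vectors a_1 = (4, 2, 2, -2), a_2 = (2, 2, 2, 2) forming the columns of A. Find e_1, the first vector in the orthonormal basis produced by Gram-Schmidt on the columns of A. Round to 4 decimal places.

e_1 = (0.7559, 0.3780, 0.3780, -0.3780)

a_1 = (4, 2, 2, -2); ‖a_1‖ = 5.2915, so e_1 = (0.7559, 0.3780, 0.3780, -0.3780).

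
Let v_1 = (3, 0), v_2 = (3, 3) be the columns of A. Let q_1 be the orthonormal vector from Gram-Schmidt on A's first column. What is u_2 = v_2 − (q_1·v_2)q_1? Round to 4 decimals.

u_2 = (0.0000, 3.0000)

v_1 = (3, 0); ‖v_1‖ = 3.0000, so q_1 = (1.0000, 0.0000).
q_1·v_2 = 1.0000·3 + 0.0000·3 = 3.0000.
u_2 = v_2 − 3.0000·q_1 = (0.0000, 3.0000).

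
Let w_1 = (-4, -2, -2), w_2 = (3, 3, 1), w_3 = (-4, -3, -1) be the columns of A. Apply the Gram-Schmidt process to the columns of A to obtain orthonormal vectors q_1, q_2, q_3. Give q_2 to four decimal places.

w_1 = (-4, -2, -2); ‖w_1‖ = 4.8990, so q_1 = (-0.8165, -0.4082, -0.4082).
q_1·w_2 = (-0.8165)·3 + (-0.4082)·3 + (-0.4082)·1 = -4.0825.
u_2 = w_2 + 4.0825·q_1 = (-0.3333, 1.3333, -0.6667).
‖u_2‖ = 1.5275, so q_2 = (-0.2182, 0.8729, -0.4364).

q_2 = (-0.2182, 0.8729, -0.4364)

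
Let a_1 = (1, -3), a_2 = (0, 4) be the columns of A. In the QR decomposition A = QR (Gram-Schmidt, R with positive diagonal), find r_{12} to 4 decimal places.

r_{12} = -3.7947

a_1 = (1, -3); ‖a_1‖ = 3.1623, so e_1 = (0.3162, -0.9487).
r_{12} = e_1·a_2 = -3.7947.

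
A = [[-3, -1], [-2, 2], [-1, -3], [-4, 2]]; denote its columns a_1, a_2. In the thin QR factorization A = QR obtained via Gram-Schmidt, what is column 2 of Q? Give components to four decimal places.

a_1 = (-3, -2, -1, -4); ‖a_1‖ = 5.4772, so e_1 = (-0.5477, -0.3651, -0.1826, -0.7303).
e_1·a_2 = (-0.5477)·(-1) + (-0.3651)·2 + (-0.1826)·(-3) + (-0.7303)·2 = -1.0954.
u_2 = a_2 + 1.0954·e_1 = (-1.6000, 1.6000, -3.2000, 1.2000).
‖u_2‖ = 4.0988, so e_2 = (-0.3904, 0.3904, -0.7807, 0.2928).

e_2 = (-0.3904, 0.3904, -0.7807, 0.2928)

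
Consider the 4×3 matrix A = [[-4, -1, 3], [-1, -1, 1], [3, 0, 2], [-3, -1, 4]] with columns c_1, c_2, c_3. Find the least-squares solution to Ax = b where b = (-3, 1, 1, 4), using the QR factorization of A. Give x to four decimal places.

x = (0.4661, -0.8083, 0.4130)

c_1 = (-4, -1, 3, -3); ‖c_1‖ = 5.9161, so q_1 = (-0.6761, -0.1690, 0.5071, -0.5071).
q_1·c_2 = (-0.6761)·(-1) + (-0.1690)·(-1) + 0.5071·0 + (-0.5071)·(-1) = 1.3522.
u_2 = c_2 − 1.3522·q_1 = (-0.0857, -0.7714, -0.6857, -0.3143).
‖u_2‖ = 1.0823, so q_2 = (-0.0792, -0.7128, -0.6336, -0.2904).
q_1·c_3 = (-0.6761)·3 + (-0.1690)·1 + 0.5071·2 + (-0.5071)·4 = -3.2116; q_2·c_3 = (-0.0792)·3 + (-0.7128)·1 + (-0.6336)·2 + (-0.2904)·4 = -3.3790.
u_3 = c_3 + 3.2116·q_1 + 3.3790·q_2 = (0.5610, -1.9512, 1.4878, 1.3902).
‖u_3‖ = 2.8755, so q_3 = (0.1951, -0.6786, 0.5174, 0.4835).
Qᵀb = (0.3381, -2.2702, 1.1875).
Back-substitute: x_3 = 1.1875/2.8755 = 0.4130.
x_2 = (-2.2702 + 3.3790·0.4130)/1.0823 = -0.8083.
x_1 = (0.3381 − 1.3522·(-0.8083) + 3.2116·0.4130)/5.9161 = 0.4661.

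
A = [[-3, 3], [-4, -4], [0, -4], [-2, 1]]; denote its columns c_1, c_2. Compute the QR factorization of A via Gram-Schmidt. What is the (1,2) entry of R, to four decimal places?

c_1 = (-3, -4, 0, -2); ‖c_1‖ = 5.3852, so q_1 = (-0.5571, -0.7428, 0.0000, -0.3714).
r_{12} = q_1·c_2 = 0.9285.

r_{12} = 0.9285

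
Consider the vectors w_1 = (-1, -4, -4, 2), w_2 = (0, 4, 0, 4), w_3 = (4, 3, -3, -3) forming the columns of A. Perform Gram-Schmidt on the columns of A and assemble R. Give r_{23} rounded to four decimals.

w_1 = (-1, -4, -4, 2); ‖w_1‖ = 6.0828, so q_1 = (-0.1644, -0.6576, -0.6576, 0.3288).
q_1·w_2 = (-0.1644)·0 + (-0.6576)·4 + (-0.6576)·0 + 0.3288·4 = -1.3152.
u_2 = w_2 + 1.3152·q_1 = (-0.2162, 3.1351, -0.8649, 4.4324).
‖u_2‖ = 5.5018, so q_2 = (-0.0393, 0.5698, -0.1572, 0.8056).
r_{23} = q_2·w_3 = -0.3930.

r_{23} = -0.3930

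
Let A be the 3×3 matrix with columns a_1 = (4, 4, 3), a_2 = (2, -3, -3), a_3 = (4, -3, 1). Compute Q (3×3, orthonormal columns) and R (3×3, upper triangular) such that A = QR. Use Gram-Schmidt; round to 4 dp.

Q = [[0.6247, 0.7730, 0.1108], [0.6247, -0.4096, -0.6648], [0.4685, -0.4845, 0.7387]], R = [[6.4031, -2.0303, 1.0932], [0.0000, 4.2282, 3.8360], [0.0000, 0.0000, 3.1765]]

q_1 = a_1/‖a_1‖ = (4, 4, 3)/6.4031 = (0.6247, 0.6247, 0.4685).
r_{12} = q_1·a_2 = -2.0303.
u_2 = a_2 + 2.0303·q_1 = (3.2683, -1.7317, -2.0488).
‖u_2‖ = 4.2282, so q_2 = (0.7730, -0.4096, -0.4845).
r_{13} = q_1·a_3 = 1.0932; r_{23} = q_2·a_3 = 3.8360.
u_3 = a_3 − 1.0932·q_1 − 3.8360·q_2 = (0.3520, -2.1119, 2.3465).
‖u_3‖ = 3.1765, so q_3 = (0.1108, -0.6648, 0.7387).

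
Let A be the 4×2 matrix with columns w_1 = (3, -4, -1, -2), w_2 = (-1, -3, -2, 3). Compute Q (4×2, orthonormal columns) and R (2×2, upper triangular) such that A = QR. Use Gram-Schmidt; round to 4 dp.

Q = [[0.5477, -0.3186], [-0.7303, -0.4956], [-0.1826, -0.3894], [-0.3651, 0.7080]], R = [[5.4772, 0.9129], [0.0000, 4.7081]]

w_1 = (3, -4, -1, -2); ‖w_1‖ = 5.4772, so q_1 = (0.5477, -0.7303, -0.1826, -0.3651).
q_1·w_2 = 0.5477·(-1) + (-0.7303)·(-3) + (-0.1826)·(-2) + (-0.3651)·3 = 0.9129.
u_2 = w_2 − 0.9129·q_1 = (-1.5000, -2.3333, -1.8333, 3.3333).
‖u_2‖ = 4.7081, so q_2 = (-0.3186, -0.4956, -0.3894, 0.7080).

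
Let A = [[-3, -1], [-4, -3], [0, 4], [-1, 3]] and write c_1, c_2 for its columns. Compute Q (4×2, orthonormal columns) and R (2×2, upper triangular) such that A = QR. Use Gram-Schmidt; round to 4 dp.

Q = [[-0.5883, 0.0709], [-0.7845, -0.2126], [0.0000, 0.7369], [-0.1961, 0.6377]], R = [[5.0990, 2.3534], [0.0000, 5.4278]]

c_1 = (-3, -4, 0, -1); ‖c_1‖ = 5.0990, so e_1 = (-0.5883, -0.7845, 0.0000, -0.1961).
e_1·c_2 = (-0.5883)·(-1) + (-0.7845)·(-3) + 0.0000·4 + (-0.1961)·3 = 2.3534.
u_2 = c_2 − 2.3534·e_1 = (0.3846, -1.1538, 4.0000, 3.4615).
‖u_2‖ = 5.4278, so e_2 = (0.0709, -0.2126, 0.7369, 0.6377).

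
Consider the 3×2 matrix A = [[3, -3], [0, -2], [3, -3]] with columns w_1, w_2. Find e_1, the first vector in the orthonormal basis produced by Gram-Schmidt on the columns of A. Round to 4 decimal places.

e_1 = w_1/‖w_1‖ = (3, 0, 3)/4.2426 = (0.7071, 0.0000, 0.7071).

e_1 = (0.7071, 0.0000, 0.7071)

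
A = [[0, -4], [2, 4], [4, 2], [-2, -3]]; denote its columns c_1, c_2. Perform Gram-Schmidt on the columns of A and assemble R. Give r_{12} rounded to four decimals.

c_1 = (0, 2, 4, -2); ‖c_1‖ = 4.8990, so q_1 = (0.0000, 0.4082, 0.8165, -0.4082).
r_{12} = q_1·c_2 = 4.4907.

r_{12} = 4.4907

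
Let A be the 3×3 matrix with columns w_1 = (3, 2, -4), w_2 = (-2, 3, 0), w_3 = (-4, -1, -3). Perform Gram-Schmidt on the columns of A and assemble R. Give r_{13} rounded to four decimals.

w_1 = (3, 2, -4); ‖w_1‖ = 5.3852, so e_1 = (0.5571, 0.3714, -0.7428).
r_{13} = e_1·w_3 = -0.3714.

r_{13} = -0.3714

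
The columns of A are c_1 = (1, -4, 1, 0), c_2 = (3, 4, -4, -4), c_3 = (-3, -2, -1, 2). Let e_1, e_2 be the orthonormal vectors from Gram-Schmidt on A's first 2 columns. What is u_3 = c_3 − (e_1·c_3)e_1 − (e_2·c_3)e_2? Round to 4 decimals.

c_1 = (1, -4, 1, 0); ‖c_1‖ = 4.2426, so e_1 = (0.2357, -0.9428, 0.2357, 0.0000).
e_1·c_2 = 0.2357·3 + (-0.9428)·4 + 0.2357·(-4) + 0.0000·(-4) = -4.0069.
u_2 = c_2 + 4.0069·e_1 = (3.9444, 0.2222, -3.0556, -4.0000).
‖u_2‖ = 6.3988, so e_2 = (0.6164, 0.0347, -0.4775, -0.6251).
e_1·c_3 = 0.2357·(-3) + (-0.9428)·(-2) + 0.2357·(-1) + 0.0000·2 = 0.9428; e_2·c_3 = 0.6164·(-3) + 0.0347·(-2) + (-0.4775)·(-1) + (-0.6251)·2 = -2.6915.
u_3 = c_3 − 0.9428·e_1 + 2.6915·e_2 = (-1.5631, -1.0176, -2.5075, 0.3175).

u_3 = (-1.5631, -1.0176, -2.5075, 0.3175)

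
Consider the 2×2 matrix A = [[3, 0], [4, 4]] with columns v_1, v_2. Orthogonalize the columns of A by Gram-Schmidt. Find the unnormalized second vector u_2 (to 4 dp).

v_1 = (3, 4); ‖v_1‖ = 5.0000, so q_1 = (0.6000, 0.8000).
q_1·v_2 = 0.6000·0 + 0.8000·4 = 3.2000.
u_2 = v_2 − 3.2000·q_1 = (-1.9200, 1.4400).

u_2 = (-1.9200, 1.4400)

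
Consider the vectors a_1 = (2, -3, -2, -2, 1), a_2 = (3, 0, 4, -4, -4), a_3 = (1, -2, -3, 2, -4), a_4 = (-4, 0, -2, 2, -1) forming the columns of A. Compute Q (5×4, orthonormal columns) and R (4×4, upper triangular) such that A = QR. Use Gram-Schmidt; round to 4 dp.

Q = [[0.4264, 0.3739, 0.0934, -0.8111], [-0.6396, 0.0362, -0.2066, -0.2501], [-0.4264, 0.5548, -0.4117, -0.0931], [-0.4264, -0.5065, 0.4295, -0.4624], [0.2132, -0.5427, -0.7711, -0.2391]], R = [[4.6904, 0.4264, 1.2792, -1.9188], [0.0000, 7.5378, -0.2050, -3.0754], [0.0000, 0.0000, 5.6852, 2.0798], [0.0000, 0.0000, 0.0000, 2.7449]]

a_1 = (2, -3, -2, -2, 1); ‖a_1‖ = 4.6904, so q_1 = (0.4264, -0.6396, -0.4264, -0.4264, 0.2132).
q_1·a_2 = 0.4264·3 + (-0.6396)·0 + (-0.4264)·4 + (-0.4264)·(-4) + 0.2132·(-4) = 0.4264.
u_2 = a_2 − 0.4264·q_1 = (2.8182, 0.2727, 4.1818, -3.8182, -4.0909).
‖u_2‖ = 7.5378, so q_2 = (0.3739, 0.0362, 0.5548, -0.5065, -0.5427).
q_1·a_3 = 0.4264·1 + (-0.6396)·(-2) + (-0.4264)·(-3) + (-0.4264)·2 + 0.2132·(-4) = 1.2792; q_2·a_3 = 0.3739·1 + 0.0362·(-2) + 0.5548·(-3) + (-0.5065)·2 + (-0.5427)·(-4) = -0.2050.
u_3 = a_3 − 1.2792·q_1 + 0.2050·q_2 = (0.5312, -1.1744, -2.3408, 2.4416, -4.3840).
‖u_3‖ = 5.6852, so q_3 = (0.0934, -0.2066, -0.4117, 0.4295, -0.7711).
q_1·a_4 = 0.4264·(-4) + (-0.6396)·0 + (-0.4264)·(-2) + (-0.4264)·2 + 0.2132·(-1) = -1.9188; q_2·a_4 = 0.3739·(-4) + 0.0362·0 + 0.5548·(-2) + (-0.5065)·2 + (-0.5427)·(-1) = -3.0754; q_3·a_4 = 0.0934·(-4) + (-0.2066)·0 + (-0.4117)·(-2) + 0.4295·2 + (-0.7711)·(-1) = 2.0798.
u_4 = a_4 + 1.9188·q_1 + 3.0754·q_2 − 2.0798·q_3 = (-2.2263, -0.6864, -0.2557, -1.2692, -0.6562).
‖u_4‖ = 2.7449, so q_4 = (-0.8111, -0.2501, -0.0931, -0.4624, -0.2391).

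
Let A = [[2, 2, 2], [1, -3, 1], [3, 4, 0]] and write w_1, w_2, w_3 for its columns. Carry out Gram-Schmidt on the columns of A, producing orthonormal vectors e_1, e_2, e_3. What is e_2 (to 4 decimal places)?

e_2 = (0.0347, -0.9548, 0.2951)

w_1 = (2, 1, 3); ‖w_1‖ = 3.7417, so e_1 = (0.5345, 0.2673, 0.8018).
e_1·w_2 = 0.5345·2 + 0.2673·(-3) + 0.8018·4 = 3.4744.
u_2 = w_2 − 3.4744·e_1 = (0.1429, -3.9286, 1.2143).
‖u_2‖ = 4.1144, so e_2 = (0.0347, -0.9548, 0.2951).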